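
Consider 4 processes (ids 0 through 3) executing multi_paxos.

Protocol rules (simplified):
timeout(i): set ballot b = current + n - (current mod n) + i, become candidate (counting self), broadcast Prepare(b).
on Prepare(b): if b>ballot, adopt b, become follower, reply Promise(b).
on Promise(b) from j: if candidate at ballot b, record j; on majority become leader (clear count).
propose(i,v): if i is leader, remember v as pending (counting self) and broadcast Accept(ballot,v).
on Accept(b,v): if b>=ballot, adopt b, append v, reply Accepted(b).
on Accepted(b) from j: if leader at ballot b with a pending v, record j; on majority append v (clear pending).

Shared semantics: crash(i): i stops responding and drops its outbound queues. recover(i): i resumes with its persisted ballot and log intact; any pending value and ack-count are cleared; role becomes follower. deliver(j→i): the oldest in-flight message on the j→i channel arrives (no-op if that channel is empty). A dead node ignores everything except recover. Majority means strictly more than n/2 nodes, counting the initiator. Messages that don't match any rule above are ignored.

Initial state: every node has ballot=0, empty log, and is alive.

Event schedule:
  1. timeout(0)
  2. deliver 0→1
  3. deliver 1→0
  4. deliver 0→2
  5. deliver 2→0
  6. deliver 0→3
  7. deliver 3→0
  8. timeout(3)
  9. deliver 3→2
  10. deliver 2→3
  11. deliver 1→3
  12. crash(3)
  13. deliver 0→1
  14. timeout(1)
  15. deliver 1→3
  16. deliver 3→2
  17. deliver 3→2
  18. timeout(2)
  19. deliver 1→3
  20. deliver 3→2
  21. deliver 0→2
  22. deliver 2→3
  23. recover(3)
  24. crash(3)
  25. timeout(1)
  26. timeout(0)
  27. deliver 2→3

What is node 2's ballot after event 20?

step 1 timeout(0): 0={cand,b=4,log=-}
step 2 deliver 0→1: 1={foll,b=4,log=-}
step 3 deliver 1→0: —
step 4 deliver 0→2: 2={foll,b=4,log=-}
step 5 deliver 2→0: 0={lead,b=4,log=-}
step 6 deliver 0→3: 3={foll,b=4,log=-}
step 7 deliver 3→0: —
step 8 timeout(3): 3={cand,b=11,log=-}
step 9 deliver 3→2: 2={foll,b=11,log=-}
step 10 deliver 2→3: —
step 11 deliver 1→3: —
step 12 crash(3): 3={✗cand,b=11,log=-}
step 13 deliver 0→1: —
step 14 timeout(1): 1={cand,b=9,log=-}
step 15 deliver 1→3: —
step 16 deliver 3→2: —
step 17 deliver 3→2: —
step 18 timeout(2): 2={cand,b=14,log=-}
step 19 deliver 1→3: —
step 20 deliver 3→2: —

14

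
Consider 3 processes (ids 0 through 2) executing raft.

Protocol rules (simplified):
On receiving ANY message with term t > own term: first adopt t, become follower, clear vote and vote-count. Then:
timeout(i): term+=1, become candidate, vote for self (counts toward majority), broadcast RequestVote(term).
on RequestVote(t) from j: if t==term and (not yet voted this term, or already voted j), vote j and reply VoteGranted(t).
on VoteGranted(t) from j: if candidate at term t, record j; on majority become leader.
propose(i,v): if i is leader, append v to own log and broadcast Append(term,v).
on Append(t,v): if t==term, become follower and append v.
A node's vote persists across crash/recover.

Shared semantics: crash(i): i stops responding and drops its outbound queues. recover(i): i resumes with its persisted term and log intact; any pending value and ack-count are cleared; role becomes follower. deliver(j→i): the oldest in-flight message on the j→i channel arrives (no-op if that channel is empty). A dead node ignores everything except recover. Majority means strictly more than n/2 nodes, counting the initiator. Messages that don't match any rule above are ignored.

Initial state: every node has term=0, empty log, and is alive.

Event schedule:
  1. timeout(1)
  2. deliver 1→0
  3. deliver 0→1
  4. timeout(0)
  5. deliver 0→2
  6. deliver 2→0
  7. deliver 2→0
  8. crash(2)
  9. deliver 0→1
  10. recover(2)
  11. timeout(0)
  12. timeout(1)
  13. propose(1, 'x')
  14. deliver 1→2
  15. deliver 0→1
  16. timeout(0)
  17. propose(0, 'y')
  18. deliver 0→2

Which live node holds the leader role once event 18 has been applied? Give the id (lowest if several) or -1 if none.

-1

[1] timeout(1) → N1(cand t1 [-])
[2] deliver 1→0 → N0(foll t1 [-])
[3] deliver 0→1 → N1(lead t1 [-])
[4] timeout(0) → N0(cand t2 [-])
[5] deliver 0→2 → N2(foll t2 [-])
[6] deliver 2→0 → N0(lead t2 [-])
[7] deliver 2→0 → ∅
[8] crash(2) → N2(✗foll t2 [-])
[9] deliver 0→1 → N1(foll t2 [-])
[10] recover(2) → N2(foll t2 [-])
[11] timeout(0) → N0(cand t3 [-])
[12] timeout(1) → N1(cand t3 [-])
[13] propose(1,'x') → ∅
[14] deliver 1→2 → ∅
[15] deliver 0→1 → ∅
[16] timeout(0) → N0(cand t4 [-])
[17] propose(0,'y') → ∅
[18] deliver 0→2 → N2(foll t3 [-])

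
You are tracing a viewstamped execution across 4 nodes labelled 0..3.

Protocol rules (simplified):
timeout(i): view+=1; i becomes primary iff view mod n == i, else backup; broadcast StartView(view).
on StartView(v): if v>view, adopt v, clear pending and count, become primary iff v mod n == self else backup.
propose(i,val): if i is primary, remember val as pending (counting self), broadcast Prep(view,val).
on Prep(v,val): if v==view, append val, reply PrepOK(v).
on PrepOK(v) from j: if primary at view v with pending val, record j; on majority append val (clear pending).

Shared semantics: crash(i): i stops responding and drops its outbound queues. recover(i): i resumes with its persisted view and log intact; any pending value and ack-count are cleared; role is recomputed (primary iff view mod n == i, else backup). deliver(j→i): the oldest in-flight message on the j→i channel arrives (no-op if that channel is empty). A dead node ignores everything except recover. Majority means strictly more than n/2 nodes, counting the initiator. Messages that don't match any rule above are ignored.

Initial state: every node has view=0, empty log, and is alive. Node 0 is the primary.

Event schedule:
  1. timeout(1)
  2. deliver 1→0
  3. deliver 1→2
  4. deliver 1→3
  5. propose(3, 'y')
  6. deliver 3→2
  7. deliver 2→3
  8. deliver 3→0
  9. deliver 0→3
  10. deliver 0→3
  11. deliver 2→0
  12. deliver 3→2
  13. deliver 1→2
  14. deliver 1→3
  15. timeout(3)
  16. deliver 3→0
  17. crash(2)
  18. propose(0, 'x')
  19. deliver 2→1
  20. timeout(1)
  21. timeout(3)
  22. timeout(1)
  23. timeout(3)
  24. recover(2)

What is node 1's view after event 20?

2

1. timeout(1):  <1:prim v1 ->
2. deliver 1→0:  <0:back v1 ->
3. deliver 1→2:  <2:back v1 ->
4. deliver 1→3:  <3:back v1 ->
5. propose(3,'y'):  nop
6. deliver 3→2:  nop
7. deliver 2→3:  nop
8. deliver 3→0:  nop
9. deliver 0→3:  nop
10. deliver 0→3:  nop
11. deliver 2→0:  nop
12. deliver 3→2:  nop
13. deliver 1→2:  nop
14. deliver 1→3:  nop
15. timeout(3):  <3:back v2 ->
16. deliver 3→0:  <0:back v2 ->
17. crash(2):  <2:✗back v1 ->
18. propose(0,'x'):  nop
19. deliver 2→1:  nop
20. timeout(1):  <1:back v2 ->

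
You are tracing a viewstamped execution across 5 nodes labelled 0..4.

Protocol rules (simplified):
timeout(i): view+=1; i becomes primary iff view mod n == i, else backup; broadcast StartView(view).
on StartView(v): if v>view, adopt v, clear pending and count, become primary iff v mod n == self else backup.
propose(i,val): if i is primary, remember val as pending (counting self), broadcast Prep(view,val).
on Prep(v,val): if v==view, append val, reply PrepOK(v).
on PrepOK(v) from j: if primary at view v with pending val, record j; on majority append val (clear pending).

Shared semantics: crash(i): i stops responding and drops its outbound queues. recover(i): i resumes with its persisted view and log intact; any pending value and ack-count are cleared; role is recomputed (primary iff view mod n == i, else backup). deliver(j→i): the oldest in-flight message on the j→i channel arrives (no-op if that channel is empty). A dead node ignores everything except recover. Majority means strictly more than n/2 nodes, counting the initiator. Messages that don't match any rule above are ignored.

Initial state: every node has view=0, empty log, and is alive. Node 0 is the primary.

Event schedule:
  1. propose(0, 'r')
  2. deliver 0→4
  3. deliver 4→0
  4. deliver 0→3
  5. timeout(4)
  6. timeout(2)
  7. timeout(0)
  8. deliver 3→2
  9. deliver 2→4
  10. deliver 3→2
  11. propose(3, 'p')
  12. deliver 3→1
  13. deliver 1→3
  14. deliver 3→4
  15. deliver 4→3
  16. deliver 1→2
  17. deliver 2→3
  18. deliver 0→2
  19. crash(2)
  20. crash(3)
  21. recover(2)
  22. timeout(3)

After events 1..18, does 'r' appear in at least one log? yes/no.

yes

e1 propose(0,'r'): ·
e2 deliver 0→4: 4[back,v=0,r]
e3 deliver 4→0: ·
e4 deliver 0→3: 3[back,v=0,r]
e5 timeout(4): 4[back,v=1,r]
e6 timeout(2): 2[back,v=1,-]
e7 timeout(0): 0[back,v=1,-]
e8 deliver 3→2: ·
e9 deliver 2→4: ·
e10 deliver 3→2: ·
e11 propose(3,'p'): ·
e12 deliver 3→1: ·
e13 deliver 1→3: ·
e14 deliver 3→4: ·
e15 deliver 4→3: 3[back,v=1,r]
e16 deliver 1→2: ·
e17 deliver 2→3: ·
e18 deliver 0→2: ·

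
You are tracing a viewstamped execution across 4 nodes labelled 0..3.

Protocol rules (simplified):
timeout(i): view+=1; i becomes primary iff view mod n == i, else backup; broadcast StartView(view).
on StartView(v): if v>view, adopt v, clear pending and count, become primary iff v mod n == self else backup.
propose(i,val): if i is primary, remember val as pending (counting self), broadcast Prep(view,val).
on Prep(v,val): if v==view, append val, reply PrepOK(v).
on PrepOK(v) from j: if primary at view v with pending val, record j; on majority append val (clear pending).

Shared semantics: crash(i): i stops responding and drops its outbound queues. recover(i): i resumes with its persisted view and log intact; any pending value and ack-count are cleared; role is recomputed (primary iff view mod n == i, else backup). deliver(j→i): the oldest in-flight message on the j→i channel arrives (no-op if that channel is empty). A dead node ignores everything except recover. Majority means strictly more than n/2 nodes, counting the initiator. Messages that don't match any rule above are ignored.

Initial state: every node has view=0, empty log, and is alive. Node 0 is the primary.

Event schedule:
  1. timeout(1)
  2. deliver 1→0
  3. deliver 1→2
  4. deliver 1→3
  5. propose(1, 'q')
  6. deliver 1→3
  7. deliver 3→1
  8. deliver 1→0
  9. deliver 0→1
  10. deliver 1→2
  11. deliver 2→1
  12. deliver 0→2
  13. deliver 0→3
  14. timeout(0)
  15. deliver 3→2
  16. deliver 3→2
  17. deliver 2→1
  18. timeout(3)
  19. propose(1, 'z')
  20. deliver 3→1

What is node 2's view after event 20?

1. timeout(1):  <1:prim v1 ->
2. deliver 1→0:  <0:back v1 ->
3. deliver 1→2:  <2:back v1 ->
4. deliver 1→3:  <3:back v1 ->
5. propose(1,'q'):  nop
6. deliver 1→3:  <3:back v1 q>
7. deliver 3→1:  nop
8. deliver 1→0:  <0:back v1 q>
9. deliver 0→1:  <1:prim v1 q>
10. deliver 1→2:  <2:back v1 q>
11. deliver 2→1:  nop
12. deliver 0→2:  nop
13. deliver 0→3:  nop
14. timeout(0):  <0:back v2 q>
15. deliver 3→2:  nop
16. deliver 3→2:  nop
17. deliver 2→1:  nop
18. timeout(3):  <3:back v2 q>
19. propose(1,'z'):  nop
20. deliver 3→1:  <1:back v2 q>

1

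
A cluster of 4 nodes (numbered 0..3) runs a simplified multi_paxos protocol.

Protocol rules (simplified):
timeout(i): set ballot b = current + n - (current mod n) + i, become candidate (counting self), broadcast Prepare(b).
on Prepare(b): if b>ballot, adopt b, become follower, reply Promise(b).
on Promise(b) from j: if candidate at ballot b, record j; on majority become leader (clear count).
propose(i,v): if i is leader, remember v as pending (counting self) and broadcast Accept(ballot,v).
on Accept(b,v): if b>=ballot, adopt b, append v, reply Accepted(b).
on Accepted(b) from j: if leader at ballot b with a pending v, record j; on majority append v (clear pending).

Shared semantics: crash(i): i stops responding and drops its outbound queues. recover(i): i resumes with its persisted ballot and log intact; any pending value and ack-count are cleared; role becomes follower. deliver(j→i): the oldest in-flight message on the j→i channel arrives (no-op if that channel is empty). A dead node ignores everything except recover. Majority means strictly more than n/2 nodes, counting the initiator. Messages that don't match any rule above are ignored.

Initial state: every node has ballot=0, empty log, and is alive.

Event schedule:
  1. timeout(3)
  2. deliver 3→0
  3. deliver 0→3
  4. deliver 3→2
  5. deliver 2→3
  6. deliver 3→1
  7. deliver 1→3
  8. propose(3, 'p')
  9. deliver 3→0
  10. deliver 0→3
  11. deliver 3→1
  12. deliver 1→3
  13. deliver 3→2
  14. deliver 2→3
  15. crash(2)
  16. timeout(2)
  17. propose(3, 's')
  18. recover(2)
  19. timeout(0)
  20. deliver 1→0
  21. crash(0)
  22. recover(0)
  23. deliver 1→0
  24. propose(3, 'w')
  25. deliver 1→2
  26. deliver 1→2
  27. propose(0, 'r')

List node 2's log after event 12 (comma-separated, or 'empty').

empty

[1] timeout(3) → N3(cand b7 [-])
[2] deliver 3→0 → N0(foll b7 [-])
[3] deliver 0→3 → ∅
[4] deliver 3→2 → N2(foll b7 [-])
[5] deliver 2→3 → N3(lead b7 [-])
[6] deliver 3→1 → N1(foll b7 [-])
[7] deliver 1→3 → ∅
[8] propose(3,'p') → ∅
[9] deliver 3→0 → N0(foll b7 [p])
[10] deliver 0→3 → ∅
[11] deliver 3→1 → N1(foll b7 [p])
[12] deliver 1→3 → N3(lead b7 [p])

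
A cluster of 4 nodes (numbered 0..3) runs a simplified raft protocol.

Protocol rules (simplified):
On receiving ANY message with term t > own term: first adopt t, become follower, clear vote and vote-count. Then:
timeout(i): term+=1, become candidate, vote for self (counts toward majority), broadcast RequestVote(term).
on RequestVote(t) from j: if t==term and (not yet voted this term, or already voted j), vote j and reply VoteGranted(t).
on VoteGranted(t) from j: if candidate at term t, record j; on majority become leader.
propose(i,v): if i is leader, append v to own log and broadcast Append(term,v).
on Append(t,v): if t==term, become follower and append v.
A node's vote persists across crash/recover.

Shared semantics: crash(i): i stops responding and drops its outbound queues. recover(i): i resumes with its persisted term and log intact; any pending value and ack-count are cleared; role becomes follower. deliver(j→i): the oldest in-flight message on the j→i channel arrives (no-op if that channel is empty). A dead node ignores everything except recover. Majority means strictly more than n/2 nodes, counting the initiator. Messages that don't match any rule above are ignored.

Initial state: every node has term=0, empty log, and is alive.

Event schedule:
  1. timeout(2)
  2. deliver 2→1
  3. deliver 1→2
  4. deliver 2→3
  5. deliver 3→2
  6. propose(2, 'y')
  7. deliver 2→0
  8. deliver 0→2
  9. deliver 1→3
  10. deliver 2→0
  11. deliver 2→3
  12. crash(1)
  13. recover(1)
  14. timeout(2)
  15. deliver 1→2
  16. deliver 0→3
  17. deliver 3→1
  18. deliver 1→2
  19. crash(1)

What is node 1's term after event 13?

e1 timeout(2): 2[cand,t=1,-]
e2 deliver 2→1: 1[foll,t=1,-]
e3 deliver 1→2: ·
e4 deliver 2→3: 3[foll,t=1,-]
e5 deliver 3→2: 2[lead,t=1,-]
e6 propose(2,'y'): 2[lead,t=1,y]
e7 deliver 2→0: 0[foll,t=1,-]
e8 deliver 0→2: ·
e9 deliver 1→3: ·
e10 deliver 2→0: 0[foll,t=1,y]
e11 deliver 2→3: 3[foll,t=1,y]
e12 crash(1): 1[✗foll,t=1,-]
e13 recover(1): 1[foll,t=1,-]

1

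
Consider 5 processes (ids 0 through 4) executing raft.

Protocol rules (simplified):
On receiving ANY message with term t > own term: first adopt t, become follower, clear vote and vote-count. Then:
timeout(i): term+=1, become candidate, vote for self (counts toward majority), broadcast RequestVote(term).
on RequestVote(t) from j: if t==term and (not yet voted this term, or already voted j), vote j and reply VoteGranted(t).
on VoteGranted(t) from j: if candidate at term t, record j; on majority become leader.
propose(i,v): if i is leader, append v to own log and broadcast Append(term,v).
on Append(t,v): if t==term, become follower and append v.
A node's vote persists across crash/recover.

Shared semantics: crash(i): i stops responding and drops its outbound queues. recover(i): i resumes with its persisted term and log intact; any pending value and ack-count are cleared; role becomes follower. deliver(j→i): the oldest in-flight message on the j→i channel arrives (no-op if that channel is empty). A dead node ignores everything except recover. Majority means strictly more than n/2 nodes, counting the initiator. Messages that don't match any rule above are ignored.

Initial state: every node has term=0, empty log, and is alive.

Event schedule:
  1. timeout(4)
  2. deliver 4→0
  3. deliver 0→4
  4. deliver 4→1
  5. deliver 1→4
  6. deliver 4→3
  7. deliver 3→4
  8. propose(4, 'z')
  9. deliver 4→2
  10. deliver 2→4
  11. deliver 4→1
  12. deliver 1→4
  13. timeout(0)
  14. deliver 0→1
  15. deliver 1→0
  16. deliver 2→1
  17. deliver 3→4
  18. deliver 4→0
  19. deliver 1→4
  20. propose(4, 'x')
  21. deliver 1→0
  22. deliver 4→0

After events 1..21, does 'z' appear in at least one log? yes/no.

yes

e1 timeout(4): 4[cand,t=1,-]
e2 deliver 4→0: 0[foll,t=1,-]
e3 deliver 0→4: ·
e4 deliver 4→1: 1[foll,t=1,-]
e5 deliver 1→4: 4[lead,t=1,-]
e6 deliver 4→3: 3[foll,t=1,-]
e7 deliver 3→4: ·
e8 propose(4,'z'): 4[lead,t=1,z]
e9 deliver 4→2: 2[foll,t=1,-]
e10 deliver 2→4: ·
e11 deliver 4→1: 1[foll,t=1,z]
e12 deliver 1→4: ·
e13 timeout(0): 0[cand,t=2,-]
e14 deliver 0→1: 1[foll,t=2,z]
e15 deliver 1→0: ·
e16 deliver 2→1: ·
e17 deliver 3→4: ·
e18 deliver 4→0: ·
e19 deliver 1→4: ·
e20 propose(4,'x'): 4[lead,t=1,z,x]
e21 deliver 1→0: ·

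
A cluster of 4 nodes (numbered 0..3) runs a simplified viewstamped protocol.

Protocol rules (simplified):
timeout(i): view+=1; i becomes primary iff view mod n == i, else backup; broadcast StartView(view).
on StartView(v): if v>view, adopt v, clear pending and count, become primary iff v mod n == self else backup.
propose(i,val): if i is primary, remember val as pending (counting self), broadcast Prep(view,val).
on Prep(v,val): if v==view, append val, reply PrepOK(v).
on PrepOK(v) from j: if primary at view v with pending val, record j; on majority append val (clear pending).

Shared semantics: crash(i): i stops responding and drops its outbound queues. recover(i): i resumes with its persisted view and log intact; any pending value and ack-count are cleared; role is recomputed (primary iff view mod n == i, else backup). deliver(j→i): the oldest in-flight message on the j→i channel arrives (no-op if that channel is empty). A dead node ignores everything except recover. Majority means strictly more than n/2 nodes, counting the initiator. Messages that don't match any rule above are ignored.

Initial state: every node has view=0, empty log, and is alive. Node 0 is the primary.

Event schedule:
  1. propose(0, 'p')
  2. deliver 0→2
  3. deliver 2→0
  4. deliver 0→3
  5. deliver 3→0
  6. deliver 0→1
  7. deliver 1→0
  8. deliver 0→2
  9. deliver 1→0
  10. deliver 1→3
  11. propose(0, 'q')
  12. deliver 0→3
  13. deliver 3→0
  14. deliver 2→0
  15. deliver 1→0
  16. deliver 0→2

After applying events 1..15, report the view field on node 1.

0

[1] propose(0,'p') → ∅
[2] deliver 0→2 → N2(back v0 [p])
[3] deliver 2→0 → ∅
[4] deliver 0→3 → N3(back v0 [p])
[5] deliver 3→0 → N0(prim v0 [p])
[6] deliver 0→1 → N1(back v0 [p])
[7] deliver 1→0 → ∅
[8] deliver 0→2 → ∅
[9] deliver 1→0 → ∅
[10] deliver 1→3 → ∅
[11] propose(0,'q') → ∅
[12] deliver 0→3 → N3(back v0 [p,q])
[13] deliver 3→0 → ∅
[14] deliver 2→0 → ∅
[15] deliver 1→0 → ∅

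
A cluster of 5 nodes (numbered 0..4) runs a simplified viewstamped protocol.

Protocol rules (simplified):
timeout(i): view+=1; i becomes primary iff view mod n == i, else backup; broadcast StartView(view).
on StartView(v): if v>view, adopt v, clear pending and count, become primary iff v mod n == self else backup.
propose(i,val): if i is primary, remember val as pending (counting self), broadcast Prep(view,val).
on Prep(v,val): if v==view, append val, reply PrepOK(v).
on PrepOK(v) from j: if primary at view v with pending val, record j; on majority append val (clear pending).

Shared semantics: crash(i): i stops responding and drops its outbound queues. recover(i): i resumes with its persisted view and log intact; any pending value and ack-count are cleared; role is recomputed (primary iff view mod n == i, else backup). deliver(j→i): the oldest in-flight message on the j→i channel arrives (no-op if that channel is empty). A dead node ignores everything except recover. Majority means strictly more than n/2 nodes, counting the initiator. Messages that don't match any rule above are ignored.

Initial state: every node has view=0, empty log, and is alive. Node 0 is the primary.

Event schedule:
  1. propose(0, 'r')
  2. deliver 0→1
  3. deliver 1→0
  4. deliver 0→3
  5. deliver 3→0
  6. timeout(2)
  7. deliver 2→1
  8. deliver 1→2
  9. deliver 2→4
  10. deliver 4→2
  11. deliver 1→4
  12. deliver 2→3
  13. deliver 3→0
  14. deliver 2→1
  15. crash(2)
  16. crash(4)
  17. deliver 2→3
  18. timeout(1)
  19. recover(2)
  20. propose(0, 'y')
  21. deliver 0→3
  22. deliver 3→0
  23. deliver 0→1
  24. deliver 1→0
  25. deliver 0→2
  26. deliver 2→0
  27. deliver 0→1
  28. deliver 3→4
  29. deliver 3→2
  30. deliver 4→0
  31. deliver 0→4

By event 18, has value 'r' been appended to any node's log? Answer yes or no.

yes

e1 propose(0,'r'): ·
e2 deliver 0→1: 1[back,v=0,r]
e3 deliver 1→0: ·
e4 deliver 0→3: 3[back,v=0,r]
e5 deliver 3→0: 0[prim,v=0,r]
e6 timeout(2): 2[back,v=1,-]
e7 deliver 2→1: 1[prim,v=1,r]
e8 deliver 1→2: ·
e9 deliver 2→4: 4[back,v=1,-]
e10 deliver 4→2: ·
e11 deliver 1→4: ·
e12 deliver 2→3: 3[back,v=1,r]
e13 deliver 3→0: ·
e14 deliver 2→1: ·
e15 crash(2): 2[✗back,v=1,-]
e16 crash(4): 4[✗back,v=1,-]
e17 deliver 2→3: ·
e18 timeout(1): 1[back,v=2,r]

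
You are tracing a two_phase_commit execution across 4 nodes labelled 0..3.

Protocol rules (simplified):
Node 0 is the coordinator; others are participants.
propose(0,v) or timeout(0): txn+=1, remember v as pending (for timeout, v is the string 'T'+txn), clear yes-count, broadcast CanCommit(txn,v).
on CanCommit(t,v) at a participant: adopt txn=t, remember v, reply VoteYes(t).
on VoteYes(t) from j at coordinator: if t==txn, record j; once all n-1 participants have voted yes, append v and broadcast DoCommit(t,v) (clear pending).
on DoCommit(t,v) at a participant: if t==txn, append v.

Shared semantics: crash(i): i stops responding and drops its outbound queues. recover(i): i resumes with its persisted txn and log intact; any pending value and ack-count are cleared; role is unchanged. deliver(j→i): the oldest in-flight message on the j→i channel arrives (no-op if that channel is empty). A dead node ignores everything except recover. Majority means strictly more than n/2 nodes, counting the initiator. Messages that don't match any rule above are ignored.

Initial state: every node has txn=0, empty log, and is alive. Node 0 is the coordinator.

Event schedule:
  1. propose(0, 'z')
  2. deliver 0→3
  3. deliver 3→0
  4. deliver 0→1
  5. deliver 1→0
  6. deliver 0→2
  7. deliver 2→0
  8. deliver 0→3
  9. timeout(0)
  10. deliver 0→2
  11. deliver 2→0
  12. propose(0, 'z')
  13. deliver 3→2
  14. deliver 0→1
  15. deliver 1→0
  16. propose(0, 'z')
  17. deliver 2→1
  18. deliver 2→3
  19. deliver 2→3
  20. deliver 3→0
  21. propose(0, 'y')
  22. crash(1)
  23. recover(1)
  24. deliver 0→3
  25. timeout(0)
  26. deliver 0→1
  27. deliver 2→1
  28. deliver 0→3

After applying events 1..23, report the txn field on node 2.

after 1 — propose(0,'z'): n0:coor/t1/[-]
after 2 — deliver 0→3: n3:part/t1/[-]
after 3 — deliver 3→0: ·
after 4 — deliver 0→1: n1:part/t1/[-]
after 5 — deliver 1→0: ·
after 6 — deliver 0→2: n2:part/t1/[-]
after 7 — deliver 2→0: n0:coor/t1/[z]
after 8 — deliver 0→3: n3:part/t1/[z]
after 9 — timeout(0): n0:coor/t2/[z]
after 10 — deliver 0→2: n2:part/t1/[z]
after 11 — deliver 2→0: ·
after 12 — propose(0,'z'): n0:coor/t3/[z]
after 13 — deliver 3→2: ·
after 14 — deliver 0→1: n1:part/t1/[z]
after 15 — deliver 1→0: ·
after 16 — propose(0,'z'): n0:coor/t4/[z]
after 17 — deliver 2→1: ·
after 18 — deliver 2→3: ·
after 19 — deliver 2→3: ·
after 20 — deliver 3→0: ·
after 21 — propose(0,'y'): n0:coor/t5/[z]
after 22 — crash(1): n1:✗part/t1/[z]
after 23 — recover(1): n1:part/t1/[z]

1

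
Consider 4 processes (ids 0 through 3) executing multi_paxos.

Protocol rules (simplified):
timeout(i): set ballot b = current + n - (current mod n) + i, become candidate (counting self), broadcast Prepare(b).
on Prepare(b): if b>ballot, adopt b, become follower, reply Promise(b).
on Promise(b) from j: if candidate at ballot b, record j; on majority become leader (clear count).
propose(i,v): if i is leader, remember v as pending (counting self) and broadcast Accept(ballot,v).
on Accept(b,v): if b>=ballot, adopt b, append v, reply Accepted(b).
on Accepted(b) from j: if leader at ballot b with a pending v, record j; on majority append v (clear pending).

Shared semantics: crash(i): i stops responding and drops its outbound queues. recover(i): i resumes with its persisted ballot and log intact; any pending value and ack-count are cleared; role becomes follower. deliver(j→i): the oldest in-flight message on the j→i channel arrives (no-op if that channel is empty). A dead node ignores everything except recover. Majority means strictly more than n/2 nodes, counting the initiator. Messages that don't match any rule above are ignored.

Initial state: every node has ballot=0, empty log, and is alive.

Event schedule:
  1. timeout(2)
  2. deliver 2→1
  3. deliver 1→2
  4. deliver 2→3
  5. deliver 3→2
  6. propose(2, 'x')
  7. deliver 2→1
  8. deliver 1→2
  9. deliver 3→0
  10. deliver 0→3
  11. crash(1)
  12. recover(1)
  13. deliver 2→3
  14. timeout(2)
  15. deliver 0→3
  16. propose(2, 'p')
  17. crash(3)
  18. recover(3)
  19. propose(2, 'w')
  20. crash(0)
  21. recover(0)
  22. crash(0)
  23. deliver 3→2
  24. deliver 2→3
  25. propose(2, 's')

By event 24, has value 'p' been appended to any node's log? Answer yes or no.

step 1 timeout(2): 2={cand,b=6,log=-}
step 2 deliver 2→1: 1={foll,b=6,log=-}
step 3 deliver 1→2: —
step 4 deliver 2→3: 3={foll,b=6,log=-}
step 5 deliver 3→2: 2={lead,b=6,log=-}
step 6 propose(2,'x'): —
step 7 deliver 2→1: 1={foll,b=6,log=x}
step 8 deliver 1→2: —
step 9 deliver 3→0: —
step 10 deliver 0→3: —
step 11 crash(1): 1={✗foll,b=6,log=x}
step 12 recover(1): 1={foll,b=6,log=x}
step 13 deliver 2→3: 3={foll,b=6,log=x}
step 14 timeout(2): 2={cand,b=10,log=-}
step 15 deliver 0→3: —
step 16 propose(2,'p'): —
step 17 crash(3): 3={✗foll,b=6,log=x}
step 18 recover(3): 3={foll,b=6,log=x}
step 19 propose(2,'w'): —
step 20 crash(0): 0={✗foll,b=0,log=-}
step 21 recover(0): 0={foll,b=0,log=-}
step 22 crash(0): 0={✗foll,b=0,log=-}
step 23 deliver 3→2: —
step 24 deliver 2→3: 3={foll,b=10,log=x}

no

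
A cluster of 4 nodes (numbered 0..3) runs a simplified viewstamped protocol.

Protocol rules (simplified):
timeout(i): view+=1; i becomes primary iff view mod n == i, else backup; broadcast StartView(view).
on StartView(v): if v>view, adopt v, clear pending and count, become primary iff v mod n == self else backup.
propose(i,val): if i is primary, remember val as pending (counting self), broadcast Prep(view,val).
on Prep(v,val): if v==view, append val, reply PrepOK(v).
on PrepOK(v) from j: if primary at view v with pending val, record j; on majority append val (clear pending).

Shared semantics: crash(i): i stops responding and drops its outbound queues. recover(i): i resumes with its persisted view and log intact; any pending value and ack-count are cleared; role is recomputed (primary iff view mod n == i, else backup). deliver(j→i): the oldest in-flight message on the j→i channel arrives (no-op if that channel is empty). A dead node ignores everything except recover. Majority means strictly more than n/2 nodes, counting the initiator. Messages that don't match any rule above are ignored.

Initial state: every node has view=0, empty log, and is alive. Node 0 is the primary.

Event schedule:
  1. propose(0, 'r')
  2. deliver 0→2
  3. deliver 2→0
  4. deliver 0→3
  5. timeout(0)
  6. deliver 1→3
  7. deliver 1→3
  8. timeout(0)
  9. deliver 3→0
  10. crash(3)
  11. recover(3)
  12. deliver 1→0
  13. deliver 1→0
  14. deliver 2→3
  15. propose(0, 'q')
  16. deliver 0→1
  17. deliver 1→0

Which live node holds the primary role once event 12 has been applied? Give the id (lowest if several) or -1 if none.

step 1 propose(0,'r'): —
step 2 deliver 0→2: 2={back,v=0,log=r}
step 3 deliver 2→0: —
step 4 deliver 0→3: 3={back,v=0,log=r}
step 5 timeout(0): 0={back,v=1,log=-}
step 6 deliver 1→3: —
step 7 deliver 1→3: —
step 8 timeout(0): 0={back,v=2,log=-}
step 9 deliver 3→0: —
step 10 crash(3): 3={✗back,v=0,log=r}
step 11 recover(3): 3={back,v=0,log=r}
step 12 deliver 1→0: —

-1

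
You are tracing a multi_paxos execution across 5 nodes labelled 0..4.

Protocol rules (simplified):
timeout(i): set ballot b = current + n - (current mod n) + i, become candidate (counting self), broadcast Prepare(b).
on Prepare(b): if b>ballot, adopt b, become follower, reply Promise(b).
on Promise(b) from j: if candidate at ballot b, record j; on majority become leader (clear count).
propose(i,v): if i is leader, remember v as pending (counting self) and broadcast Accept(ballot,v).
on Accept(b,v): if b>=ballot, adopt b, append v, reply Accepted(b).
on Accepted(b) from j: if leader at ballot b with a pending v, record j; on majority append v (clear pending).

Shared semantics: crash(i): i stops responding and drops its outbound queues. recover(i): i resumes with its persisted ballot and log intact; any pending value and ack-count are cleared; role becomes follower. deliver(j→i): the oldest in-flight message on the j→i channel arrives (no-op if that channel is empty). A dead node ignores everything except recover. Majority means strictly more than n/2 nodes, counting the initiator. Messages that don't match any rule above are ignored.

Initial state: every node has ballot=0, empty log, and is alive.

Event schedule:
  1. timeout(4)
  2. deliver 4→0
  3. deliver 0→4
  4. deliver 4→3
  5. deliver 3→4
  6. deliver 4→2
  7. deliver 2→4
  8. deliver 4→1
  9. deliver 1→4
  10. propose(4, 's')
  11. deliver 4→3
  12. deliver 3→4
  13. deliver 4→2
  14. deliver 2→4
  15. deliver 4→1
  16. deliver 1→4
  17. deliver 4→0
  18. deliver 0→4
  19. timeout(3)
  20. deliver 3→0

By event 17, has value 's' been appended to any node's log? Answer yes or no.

yes

e1 timeout(4): 4[cand,b=9,-]
e2 deliver 4→0: 0[foll,b=9,-]
e3 deliver 0→4: ·
e4 deliver 4→3: 3[foll,b=9,-]
e5 deliver 3→4: 4[lead,b=9,-]
e6 deliver 4→2: 2[foll,b=9,-]
e7 deliver 2→4: ·
e8 deliver 4→1: 1[foll,b=9,-]
e9 deliver 1→4: ·
e10 propose(4,'s'): ·
e11 deliver 4→3: 3[foll,b=9,s]
e12 deliver 3→4: ·
e13 deliver 4→2: 2[foll,b=9,s]
e14 deliver 2→4: 4[lead,b=9,s]
e15 deliver 4→1: 1[foll,b=9,s]
e16 deliver 1→4: ·
e17 deliver 4→0: 0[foll,b=9,s]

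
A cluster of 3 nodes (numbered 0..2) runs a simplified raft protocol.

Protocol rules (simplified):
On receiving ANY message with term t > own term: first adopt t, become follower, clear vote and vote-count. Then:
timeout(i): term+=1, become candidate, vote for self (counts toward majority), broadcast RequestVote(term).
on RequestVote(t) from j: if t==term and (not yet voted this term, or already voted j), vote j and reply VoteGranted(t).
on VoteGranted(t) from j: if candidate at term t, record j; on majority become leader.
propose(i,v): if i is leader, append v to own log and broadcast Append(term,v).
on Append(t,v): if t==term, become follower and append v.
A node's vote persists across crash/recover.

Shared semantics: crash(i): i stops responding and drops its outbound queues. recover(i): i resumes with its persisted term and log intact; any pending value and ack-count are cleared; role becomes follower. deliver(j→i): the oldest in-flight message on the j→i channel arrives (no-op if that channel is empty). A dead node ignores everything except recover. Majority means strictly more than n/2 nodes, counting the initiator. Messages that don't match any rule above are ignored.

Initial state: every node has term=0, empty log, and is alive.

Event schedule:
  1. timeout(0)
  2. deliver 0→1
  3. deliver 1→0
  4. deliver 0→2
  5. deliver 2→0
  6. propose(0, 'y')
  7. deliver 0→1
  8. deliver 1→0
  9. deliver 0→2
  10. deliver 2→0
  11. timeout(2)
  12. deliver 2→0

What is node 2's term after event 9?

step 1 timeout(0): 0={cand,t=1,log=-}
step 2 deliver 0→1: 1={foll,t=1,log=-}
step 3 deliver 1→0: 0={lead,t=1,log=-}
step 4 deliver 0→2: 2={foll,t=1,log=-}
step 5 deliver 2→0: —
step 6 propose(0,'y'): 0={lead,t=1,log=y}
step 7 deliver 0→1: 1={foll,t=1,log=y}
step 8 deliver 1→0: —
step 9 deliver 0→2: 2={foll,t=1,log=y}

1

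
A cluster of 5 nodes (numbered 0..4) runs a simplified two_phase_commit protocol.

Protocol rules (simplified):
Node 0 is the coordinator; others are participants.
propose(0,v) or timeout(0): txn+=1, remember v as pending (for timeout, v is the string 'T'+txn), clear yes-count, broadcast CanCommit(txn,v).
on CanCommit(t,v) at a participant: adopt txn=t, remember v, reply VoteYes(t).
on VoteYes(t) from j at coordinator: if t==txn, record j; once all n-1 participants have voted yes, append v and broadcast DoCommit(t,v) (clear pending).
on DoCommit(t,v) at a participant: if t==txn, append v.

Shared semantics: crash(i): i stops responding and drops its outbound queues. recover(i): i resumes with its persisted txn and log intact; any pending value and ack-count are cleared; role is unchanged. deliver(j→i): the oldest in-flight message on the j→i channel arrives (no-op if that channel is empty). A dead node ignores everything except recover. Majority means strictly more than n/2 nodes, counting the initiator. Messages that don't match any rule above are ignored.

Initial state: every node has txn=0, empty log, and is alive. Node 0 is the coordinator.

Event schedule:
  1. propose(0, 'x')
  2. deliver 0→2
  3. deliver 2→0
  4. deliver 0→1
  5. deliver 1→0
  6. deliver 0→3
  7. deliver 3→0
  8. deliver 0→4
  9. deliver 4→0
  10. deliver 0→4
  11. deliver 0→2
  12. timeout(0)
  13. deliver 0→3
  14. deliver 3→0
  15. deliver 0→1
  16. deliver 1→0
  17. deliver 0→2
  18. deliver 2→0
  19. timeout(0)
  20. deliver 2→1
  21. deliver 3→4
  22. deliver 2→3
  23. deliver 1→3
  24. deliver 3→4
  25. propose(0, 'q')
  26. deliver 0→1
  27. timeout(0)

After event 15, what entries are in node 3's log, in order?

step 1 propose(0,'x'): 0={coor,t=1,log=-}
step 2 deliver 0→2: 2={part,t=1,log=-}
step 3 deliver 2→0: —
step 4 deliver 0→1: 1={part,t=1,log=-}
step 5 deliver 1→0: —
step 6 deliver 0→3: 3={part,t=1,log=-}
step 7 deliver 3→0: —
step 8 deliver 0→4: 4={part,t=1,log=-}
step 9 deliver 4→0: 0={coor,t=1,log=x}
step 10 deliver 0→4: 4={part,t=1,log=x}
step 11 deliver 0→2: 2={part,t=1,log=x}
step 12 timeout(0): 0={coor,t=2,log=x}
step 13 deliver 0→3: 3={part,t=1,log=x}
step 14 deliver 3→0: —
step 15 deliver 0→1: 1={part,t=1,log=x}

x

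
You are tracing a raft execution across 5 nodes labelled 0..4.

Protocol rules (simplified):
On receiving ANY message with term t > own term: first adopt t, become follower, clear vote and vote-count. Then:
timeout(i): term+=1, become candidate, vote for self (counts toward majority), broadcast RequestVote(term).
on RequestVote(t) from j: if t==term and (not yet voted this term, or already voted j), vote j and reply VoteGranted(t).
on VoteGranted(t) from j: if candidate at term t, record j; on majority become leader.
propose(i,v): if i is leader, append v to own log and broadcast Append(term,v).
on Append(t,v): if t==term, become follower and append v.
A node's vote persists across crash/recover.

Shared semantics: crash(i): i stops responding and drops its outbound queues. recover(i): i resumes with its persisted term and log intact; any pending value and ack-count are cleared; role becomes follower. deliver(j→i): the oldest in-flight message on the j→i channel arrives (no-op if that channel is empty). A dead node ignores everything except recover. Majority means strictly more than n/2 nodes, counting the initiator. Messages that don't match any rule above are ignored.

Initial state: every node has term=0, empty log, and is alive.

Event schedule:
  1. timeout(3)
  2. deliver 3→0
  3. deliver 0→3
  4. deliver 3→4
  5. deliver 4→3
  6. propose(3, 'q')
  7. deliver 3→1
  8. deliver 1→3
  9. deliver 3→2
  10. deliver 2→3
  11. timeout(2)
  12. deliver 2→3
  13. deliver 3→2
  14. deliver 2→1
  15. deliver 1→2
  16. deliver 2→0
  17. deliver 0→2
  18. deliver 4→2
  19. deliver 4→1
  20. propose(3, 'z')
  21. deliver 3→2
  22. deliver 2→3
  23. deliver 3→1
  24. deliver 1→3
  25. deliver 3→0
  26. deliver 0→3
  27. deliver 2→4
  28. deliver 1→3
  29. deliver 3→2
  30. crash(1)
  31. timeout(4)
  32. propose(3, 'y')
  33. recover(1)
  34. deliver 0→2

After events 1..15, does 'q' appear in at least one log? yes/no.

yes

step 1 timeout(3): 3={cand,t=1,log=-}
step 2 deliver 3→0: 0={foll,t=1,log=-}
step 3 deliver 0→3: —
step 4 deliver 3→4: 4={foll,t=1,log=-}
step 5 deliver 4→3: 3={lead,t=1,log=-}
step 6 propose(3,'q'): 3={lead,t=1,log=q}
step 7 deliver 3→1: 1={foll,t=1,log=-}
step 8 deliver 1→3: —
step 9 deliver 3→2: 2={foll,t=1,log=-}
step 10 deliver 2→3: —
step 11 timeout(2): 2={cand,t=2,log=-}
step 12 deliver 2→3: 3={foll,t=2,log=q}
step 13 deliver 3→2: —
step 14 deliver 2→1: 1={foll,t=2,log=-}
step 15 deliver 1→2: —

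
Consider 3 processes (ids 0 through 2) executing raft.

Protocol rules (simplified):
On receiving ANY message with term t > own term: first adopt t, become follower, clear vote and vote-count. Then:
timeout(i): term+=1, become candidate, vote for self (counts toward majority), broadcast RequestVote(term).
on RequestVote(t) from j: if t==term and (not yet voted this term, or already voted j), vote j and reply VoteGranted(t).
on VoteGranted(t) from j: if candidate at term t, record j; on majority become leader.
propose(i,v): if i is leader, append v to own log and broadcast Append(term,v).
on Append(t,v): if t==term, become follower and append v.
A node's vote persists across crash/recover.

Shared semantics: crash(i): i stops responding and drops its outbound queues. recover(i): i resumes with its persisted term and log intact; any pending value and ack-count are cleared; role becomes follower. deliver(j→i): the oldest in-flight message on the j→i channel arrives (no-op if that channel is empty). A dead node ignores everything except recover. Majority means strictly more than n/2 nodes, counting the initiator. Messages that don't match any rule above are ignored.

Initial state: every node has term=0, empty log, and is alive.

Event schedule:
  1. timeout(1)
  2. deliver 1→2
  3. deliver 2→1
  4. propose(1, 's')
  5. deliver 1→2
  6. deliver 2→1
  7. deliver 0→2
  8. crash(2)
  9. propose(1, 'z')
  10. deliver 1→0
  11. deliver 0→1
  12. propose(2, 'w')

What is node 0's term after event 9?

0

[1] timeout(1) → N1(cand t1 [-])
[2] deliver 1→2 → N2(foll t1 [-])
[3] deliver 2→1 → N1(lead t1 [-])
[4] propose(1,'s') → N1(lead t1 [s])
[5] deliver 1→2 → N2(foll t1 [s])
[6] deliver 2→1 → ∅
[7] deliver 0→2 → ∅
[8] crash(2) → N2(✗foll t1 [s])
[9] propose(1,'z') → N1(lead t1 [s,z])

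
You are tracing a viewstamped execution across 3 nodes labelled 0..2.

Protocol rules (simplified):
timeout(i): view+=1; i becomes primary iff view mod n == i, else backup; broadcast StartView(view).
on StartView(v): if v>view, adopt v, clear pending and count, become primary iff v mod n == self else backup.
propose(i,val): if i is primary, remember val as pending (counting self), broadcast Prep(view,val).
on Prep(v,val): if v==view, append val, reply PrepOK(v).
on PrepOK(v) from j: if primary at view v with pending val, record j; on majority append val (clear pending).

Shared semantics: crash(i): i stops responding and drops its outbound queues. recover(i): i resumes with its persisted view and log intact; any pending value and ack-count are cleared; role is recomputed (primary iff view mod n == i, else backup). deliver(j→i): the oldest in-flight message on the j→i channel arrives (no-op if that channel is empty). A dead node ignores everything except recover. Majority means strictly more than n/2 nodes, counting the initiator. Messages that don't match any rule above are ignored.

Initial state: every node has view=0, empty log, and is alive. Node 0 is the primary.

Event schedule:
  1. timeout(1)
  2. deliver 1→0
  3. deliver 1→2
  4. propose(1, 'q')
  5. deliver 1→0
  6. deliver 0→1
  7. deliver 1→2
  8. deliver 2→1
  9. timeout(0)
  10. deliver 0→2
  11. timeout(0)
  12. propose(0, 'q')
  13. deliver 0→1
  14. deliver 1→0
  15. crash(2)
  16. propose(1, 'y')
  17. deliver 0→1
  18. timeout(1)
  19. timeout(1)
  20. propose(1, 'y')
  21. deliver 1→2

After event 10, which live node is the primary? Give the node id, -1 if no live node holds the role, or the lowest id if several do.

step 1 timeout(1): 1={prim,v=1,log=-}
step 2 deliver 1→0: 0={back,v=1,log=-}
step 3 deliver 1→2: 2={back,v=1,log=-}
step 4 propose(1,'q'): —
step 5 deliver 1→0: 0={back,v=1,log=q}
step 6 deliver 0→1: 1={prim,v=1,log=q}
step 7 deliver 1→2: 2={back,v=1,log=q}
step 8 deliver 2→1: —
step 9 timeout(0): 0={back,v=2,log=q}
step 10 deliver 0→2: 2={prim,v=2,log=q}

1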